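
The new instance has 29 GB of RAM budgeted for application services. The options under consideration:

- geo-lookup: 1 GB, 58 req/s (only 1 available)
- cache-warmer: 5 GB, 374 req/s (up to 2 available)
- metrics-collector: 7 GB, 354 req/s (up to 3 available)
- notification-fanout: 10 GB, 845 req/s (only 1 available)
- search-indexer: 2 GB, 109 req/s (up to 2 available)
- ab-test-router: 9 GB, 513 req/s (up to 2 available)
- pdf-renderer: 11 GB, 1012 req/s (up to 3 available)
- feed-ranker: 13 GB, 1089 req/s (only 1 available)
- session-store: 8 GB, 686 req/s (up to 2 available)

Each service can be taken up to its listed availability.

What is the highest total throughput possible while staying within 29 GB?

2543

Filling by ratio: geo-lookup + cache-warmer + 2×pdf-renderer for 2456, with 1 GB left unused.
But notification-fanout + pdf-renderer + session-store fits in 29 GB and reaches 2543.
Every other selection either busts 29 GB or exceeds an availability limit or fails to beat 2543.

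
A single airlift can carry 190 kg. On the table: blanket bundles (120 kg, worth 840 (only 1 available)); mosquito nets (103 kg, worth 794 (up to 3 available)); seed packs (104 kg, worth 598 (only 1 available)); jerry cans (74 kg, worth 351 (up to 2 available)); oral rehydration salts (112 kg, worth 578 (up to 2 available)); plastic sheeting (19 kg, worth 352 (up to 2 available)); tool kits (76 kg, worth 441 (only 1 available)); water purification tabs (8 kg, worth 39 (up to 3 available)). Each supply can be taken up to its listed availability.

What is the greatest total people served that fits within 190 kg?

1661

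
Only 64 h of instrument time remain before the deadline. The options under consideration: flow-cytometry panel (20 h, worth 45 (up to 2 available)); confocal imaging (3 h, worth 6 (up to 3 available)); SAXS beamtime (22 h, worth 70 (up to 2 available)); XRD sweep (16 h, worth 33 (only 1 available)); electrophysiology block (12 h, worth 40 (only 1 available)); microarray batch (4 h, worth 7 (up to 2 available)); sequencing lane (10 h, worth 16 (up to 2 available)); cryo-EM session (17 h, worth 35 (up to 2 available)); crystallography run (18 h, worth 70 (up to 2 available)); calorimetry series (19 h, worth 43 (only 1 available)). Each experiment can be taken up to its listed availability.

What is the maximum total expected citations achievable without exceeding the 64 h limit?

222

By expected citations per h: crystallography run 3.89, electrophysiology block 3.33, SAXS beamtime 3.18 lead.
A density-first pass picks XRD sweep + electrophysiology block + 2×crystallography run — 213 at 64 h.
Dropping XRD sweep and electrophysiology block frees 28 h; slotting in 2×confocal imaging + SAXS beamtime (28 h) lifts the total to 222 at 64 h.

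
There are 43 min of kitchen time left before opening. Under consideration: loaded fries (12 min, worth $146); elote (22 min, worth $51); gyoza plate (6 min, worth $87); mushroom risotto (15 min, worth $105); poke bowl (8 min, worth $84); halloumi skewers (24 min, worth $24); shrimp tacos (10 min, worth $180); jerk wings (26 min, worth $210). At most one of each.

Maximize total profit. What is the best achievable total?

Density check — shrimp tacos 18.00, gyoza plate 14.50, loaded fries 12.17 are the best per min.
Greedy by ratio would take loaded fries + gyoza plate + poke bowl + shrimp tacos: 36 min used, total 497.
Replace poke bowl with mushroom risotto: the trade gains 21 net, giving 518 at 43 min.
Next best is loaded fries + gyoza plate + poke bowl + shrimp tacos at 497 (36 min) — short by 21.

518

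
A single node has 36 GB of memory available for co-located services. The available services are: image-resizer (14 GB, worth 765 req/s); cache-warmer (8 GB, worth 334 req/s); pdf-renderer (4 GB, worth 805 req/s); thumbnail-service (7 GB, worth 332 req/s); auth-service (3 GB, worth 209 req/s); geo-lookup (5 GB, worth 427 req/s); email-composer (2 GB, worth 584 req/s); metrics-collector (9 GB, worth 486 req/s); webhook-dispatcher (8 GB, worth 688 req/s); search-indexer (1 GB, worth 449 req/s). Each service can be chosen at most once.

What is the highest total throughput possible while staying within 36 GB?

Filling by ratio: pdf-renderer + auth-service + geo-lookup + email-composer + metrics-collector + webhook-dispatcher + search-indexer for 3648, with 4 GB left unused.
The 3 GB tied up in auth-service is better spent on thumbnail-service — total rises to 3771 (36 GB).
The closest alternative, image-resizer + pdf-renderer + geo-lookup + email-composer + webhook-dispatcher + search-indexer, reaches only 3718.

3771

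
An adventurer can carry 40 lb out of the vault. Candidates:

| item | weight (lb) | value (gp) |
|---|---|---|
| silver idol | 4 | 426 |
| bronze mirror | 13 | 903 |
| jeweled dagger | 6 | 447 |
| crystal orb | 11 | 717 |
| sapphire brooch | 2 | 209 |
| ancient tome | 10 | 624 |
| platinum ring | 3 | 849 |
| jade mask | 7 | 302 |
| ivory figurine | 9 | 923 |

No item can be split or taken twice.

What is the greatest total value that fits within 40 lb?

3818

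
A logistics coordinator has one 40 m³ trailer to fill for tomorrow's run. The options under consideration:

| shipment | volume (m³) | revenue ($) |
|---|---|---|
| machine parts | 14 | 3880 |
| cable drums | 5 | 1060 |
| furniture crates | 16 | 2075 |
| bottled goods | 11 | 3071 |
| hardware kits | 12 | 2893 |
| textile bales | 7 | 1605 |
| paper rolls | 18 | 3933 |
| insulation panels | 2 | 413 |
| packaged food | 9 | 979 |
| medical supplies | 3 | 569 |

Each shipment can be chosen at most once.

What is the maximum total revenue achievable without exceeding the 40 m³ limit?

10413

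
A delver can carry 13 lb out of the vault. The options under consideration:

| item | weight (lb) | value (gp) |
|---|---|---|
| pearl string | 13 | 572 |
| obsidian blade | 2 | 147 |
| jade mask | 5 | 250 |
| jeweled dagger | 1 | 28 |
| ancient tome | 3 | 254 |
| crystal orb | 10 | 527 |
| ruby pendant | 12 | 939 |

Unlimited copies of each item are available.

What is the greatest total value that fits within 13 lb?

1056

Taking the top-ratio items first gives jeweled dagger + 4×ancient tome for 1044 (13 lb).
Replace jeweled dagger and ancient tome with 2×obsidian blade: the trade gains 12 net, giving 1056 at 13 lb.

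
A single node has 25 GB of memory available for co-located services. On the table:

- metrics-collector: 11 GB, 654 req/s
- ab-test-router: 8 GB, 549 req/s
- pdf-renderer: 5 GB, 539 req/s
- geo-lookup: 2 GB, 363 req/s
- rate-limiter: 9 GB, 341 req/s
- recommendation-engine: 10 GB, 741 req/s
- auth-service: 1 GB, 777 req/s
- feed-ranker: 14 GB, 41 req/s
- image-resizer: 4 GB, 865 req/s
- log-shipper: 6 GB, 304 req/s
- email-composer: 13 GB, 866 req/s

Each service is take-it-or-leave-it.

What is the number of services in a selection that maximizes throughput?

Optimal total is 3410.
One optimal bundle: pdf-renderer + geo-lookup + auth-service + image-resizer + email-composer (25 GB).
Every optimal selection uses 5 services.

5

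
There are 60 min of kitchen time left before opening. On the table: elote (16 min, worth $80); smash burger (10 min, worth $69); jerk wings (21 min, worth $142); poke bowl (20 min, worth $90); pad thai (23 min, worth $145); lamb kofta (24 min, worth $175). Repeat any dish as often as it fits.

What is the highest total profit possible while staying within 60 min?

Smash burger + 2×lamb kofta uses 58 of the 60 min and totals 419.
No other feasible combination exceeds 419.

419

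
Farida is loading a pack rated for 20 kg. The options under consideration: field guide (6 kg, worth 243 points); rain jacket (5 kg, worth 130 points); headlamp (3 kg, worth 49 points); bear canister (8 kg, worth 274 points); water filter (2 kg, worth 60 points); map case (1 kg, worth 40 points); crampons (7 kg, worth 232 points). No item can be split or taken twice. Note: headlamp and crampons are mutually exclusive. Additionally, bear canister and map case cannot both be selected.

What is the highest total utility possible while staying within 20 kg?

Ranking by ratio (utility/kg): field guide 40.50, map case 40.00, bear canister 34.25, crampons 33.14.
Field guide + rain jacket + water filter + crampons uses 20 of the 20 kg and totals 665.
The closest alternative, field guide + rain jacket + bear canister, reaches only 647.

665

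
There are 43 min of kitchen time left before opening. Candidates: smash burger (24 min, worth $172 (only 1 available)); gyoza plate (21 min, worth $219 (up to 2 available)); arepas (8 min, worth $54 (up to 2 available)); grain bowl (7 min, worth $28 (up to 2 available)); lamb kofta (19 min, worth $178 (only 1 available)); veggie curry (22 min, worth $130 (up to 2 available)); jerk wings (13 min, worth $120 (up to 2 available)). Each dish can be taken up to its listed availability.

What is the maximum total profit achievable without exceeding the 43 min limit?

438

2×gyoza plate uses 42 of the 43 min and totals 438.
No other feasible combination exceeds 438.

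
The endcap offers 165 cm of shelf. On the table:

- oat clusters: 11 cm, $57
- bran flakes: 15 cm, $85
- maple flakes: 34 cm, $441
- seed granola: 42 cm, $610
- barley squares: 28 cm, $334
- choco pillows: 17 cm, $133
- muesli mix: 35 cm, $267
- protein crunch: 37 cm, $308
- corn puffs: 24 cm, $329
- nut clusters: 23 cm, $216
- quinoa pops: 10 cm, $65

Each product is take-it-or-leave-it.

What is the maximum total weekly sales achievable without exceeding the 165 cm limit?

A density-first pass picks maple flakes + seed granola + barley squares + corn puffs + nut clusters + quinoa pops — 1995 at 161 cm.
Replace nut clusters and quinoa pops with protein crunch: the trade gains 27 net, giving 2022 at 165 cm.

2022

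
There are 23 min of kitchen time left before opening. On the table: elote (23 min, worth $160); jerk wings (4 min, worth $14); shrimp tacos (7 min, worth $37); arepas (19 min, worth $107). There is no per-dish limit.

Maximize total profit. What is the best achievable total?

160

Taking elote: 23 min used, 160 in profit.
Every other selection either busts 23 min or fails to beat 160.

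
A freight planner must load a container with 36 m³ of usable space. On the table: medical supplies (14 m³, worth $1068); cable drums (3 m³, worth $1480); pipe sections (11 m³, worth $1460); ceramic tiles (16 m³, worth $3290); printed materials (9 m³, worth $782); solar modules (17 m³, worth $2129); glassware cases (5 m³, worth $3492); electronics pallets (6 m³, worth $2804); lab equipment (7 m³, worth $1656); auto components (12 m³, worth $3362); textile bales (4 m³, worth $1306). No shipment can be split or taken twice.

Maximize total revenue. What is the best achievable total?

12794

Density check — glassware cases 698.40, cable drums 493.33, electronics pallets 467.33 are the best per m³.
Greedy by ratio would take cable drums + glassware cases + electronics pallets + auto components + textile bales: 30 m³ used, total 12444.
Dropping textile bales frees 4 m³; slotting in lab equipment (7 m³) lifts the total to 12794 at 33 m³.
Every other selection either busts 36 m³ or fails to beat 12794.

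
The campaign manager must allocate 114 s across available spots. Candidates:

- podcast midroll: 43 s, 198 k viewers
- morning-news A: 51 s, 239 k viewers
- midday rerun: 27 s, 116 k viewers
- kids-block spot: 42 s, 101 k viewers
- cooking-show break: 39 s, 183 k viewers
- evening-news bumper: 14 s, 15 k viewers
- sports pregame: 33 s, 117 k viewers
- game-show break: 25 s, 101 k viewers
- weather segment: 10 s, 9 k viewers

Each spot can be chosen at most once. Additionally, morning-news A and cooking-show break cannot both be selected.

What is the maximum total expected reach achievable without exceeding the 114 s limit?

497

Taking podcast midroll + midday rerun + cooking-show break: 109 s used, 497 in expected reach.
That's the maximum — no feasible swap from here does better than 497.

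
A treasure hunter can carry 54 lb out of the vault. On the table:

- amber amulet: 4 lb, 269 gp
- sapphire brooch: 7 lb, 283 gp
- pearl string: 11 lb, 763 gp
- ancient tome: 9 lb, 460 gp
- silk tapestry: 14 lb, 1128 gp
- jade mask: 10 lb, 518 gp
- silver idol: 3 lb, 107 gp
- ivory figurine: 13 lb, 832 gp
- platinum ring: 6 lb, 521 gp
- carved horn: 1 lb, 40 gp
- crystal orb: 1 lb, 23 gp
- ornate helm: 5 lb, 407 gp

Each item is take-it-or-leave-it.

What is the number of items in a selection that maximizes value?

The maximum value within 54 lb is 3960.
For example amber amulet + pearl string + silk tapestry + ivory figurine + platinum ring + carved horn + ornate helm achieves it, using 54 lb.
All optima have 7 items.

7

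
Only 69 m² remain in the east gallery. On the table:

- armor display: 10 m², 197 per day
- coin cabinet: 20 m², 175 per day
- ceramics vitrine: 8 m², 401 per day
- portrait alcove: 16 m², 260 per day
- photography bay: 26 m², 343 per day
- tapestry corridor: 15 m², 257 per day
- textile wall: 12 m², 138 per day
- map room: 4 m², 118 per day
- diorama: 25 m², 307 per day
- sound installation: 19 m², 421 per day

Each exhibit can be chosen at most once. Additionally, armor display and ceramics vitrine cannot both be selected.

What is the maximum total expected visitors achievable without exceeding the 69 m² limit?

1457

Taking ceramics vitrine + portrait alcove + tapestry corridor + map room + sound installation: 62 m² used, 1457 in expected visitors.
That's the maximum — no feasible swap from here does better than 1457.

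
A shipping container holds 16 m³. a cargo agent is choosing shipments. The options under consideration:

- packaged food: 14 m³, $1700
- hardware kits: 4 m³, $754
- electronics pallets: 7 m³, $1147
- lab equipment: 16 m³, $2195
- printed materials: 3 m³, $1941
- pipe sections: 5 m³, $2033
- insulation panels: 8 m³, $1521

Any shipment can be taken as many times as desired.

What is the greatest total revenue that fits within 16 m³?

9705

The ratio ordering already packs tightly: 5×printed materials, 15 m³, 9705.
The spare 1 m³ is too small for any remaining shipment, and no exchange beats 9705.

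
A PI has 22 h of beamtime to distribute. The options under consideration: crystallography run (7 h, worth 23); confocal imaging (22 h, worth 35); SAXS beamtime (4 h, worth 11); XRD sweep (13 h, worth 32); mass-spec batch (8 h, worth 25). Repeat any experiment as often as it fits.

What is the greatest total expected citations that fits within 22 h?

71

By expected citations per h: crystallography run 3.29, mass-spec batch 3.12, SAXS beamtime 2.75, XRD sweep 2.46 lead.
Filling by ratio: 3×crystallography run for 69, with 1 h left unused.
Dropping crystallography run frees 7 h; slotting in mass-spec batch (8 h) lifts the total to 71 at 22 h.
Every other selection either busts 22 h or fails to beat 71.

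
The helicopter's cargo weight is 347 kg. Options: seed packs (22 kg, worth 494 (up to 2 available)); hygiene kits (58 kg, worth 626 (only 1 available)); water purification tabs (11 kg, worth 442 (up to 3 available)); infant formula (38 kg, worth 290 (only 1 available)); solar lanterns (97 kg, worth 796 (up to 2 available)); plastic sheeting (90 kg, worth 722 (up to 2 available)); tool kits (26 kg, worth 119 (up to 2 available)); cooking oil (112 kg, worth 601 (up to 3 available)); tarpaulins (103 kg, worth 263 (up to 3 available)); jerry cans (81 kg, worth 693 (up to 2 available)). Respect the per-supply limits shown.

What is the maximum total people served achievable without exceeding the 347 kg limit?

Filling by ratio: 2×seed packs + hygiene kits + 3×water purification tabs + infant formula + 2×jerry cans for 4616, with 12 kg left unused.
Dropping jerry cans frees 81 kg; slotting in plastic sheeting (90 kg) lifts the total to 4645 at 344 kg.

4645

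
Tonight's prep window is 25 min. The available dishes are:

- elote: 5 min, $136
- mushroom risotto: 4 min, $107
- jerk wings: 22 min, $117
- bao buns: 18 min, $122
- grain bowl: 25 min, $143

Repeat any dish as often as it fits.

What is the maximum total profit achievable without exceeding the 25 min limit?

By profit per min: elote 27.20, mushroom risotto 26.75, bao buns 6.78 lead.
Taking 5×elote: 25 min used, 680 in profit.

680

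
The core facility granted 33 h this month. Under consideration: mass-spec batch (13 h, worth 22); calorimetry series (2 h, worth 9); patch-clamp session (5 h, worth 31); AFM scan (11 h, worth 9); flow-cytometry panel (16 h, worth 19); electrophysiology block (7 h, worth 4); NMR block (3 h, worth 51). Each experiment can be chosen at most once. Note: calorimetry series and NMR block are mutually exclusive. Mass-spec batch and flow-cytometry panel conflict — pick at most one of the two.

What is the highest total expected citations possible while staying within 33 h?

Taking mass-spec batch + patch-clamp session + AFM scan + NMR block: 32 h used, 113 in expected citations.
Nothing else feasible within 33 h beats 113.

113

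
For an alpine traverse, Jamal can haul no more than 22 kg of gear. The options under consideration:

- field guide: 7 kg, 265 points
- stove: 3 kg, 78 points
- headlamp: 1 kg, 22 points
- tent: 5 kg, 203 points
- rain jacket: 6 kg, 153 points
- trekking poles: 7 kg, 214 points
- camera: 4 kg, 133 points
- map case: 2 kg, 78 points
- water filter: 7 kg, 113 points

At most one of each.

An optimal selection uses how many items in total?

5

Best achievable utility is 782.
field guide + headlamp + tent + trekking poles + map case hits 782 at 22 kg.
Every optimal selection uses 5 items.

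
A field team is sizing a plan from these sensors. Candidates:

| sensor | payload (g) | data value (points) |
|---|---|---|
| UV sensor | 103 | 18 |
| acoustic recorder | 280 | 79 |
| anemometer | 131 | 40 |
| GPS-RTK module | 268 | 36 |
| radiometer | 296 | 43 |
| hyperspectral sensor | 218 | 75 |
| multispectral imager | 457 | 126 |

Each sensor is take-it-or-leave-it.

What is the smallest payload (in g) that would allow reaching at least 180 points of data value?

629

Need the lightest bundle worth ≥ 180.
acoustic recorder + anemometer + hyperspectral sensor: 194 data value at 629 g.
Below 629 g the best achievable stays under 180.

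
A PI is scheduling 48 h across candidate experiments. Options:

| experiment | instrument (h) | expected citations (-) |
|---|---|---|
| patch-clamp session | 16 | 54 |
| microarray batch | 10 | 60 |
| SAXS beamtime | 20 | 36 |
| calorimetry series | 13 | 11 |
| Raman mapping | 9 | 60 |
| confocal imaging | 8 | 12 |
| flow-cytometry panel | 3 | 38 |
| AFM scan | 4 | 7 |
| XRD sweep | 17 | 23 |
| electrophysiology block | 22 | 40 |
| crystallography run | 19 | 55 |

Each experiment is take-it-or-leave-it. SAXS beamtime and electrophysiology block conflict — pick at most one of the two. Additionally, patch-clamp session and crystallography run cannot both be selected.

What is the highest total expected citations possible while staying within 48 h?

224

Ranking by ratio (expected citations/h): flow-cytometry panel 12.67, Raman mapping 6.67, microarray batch 6.00.
Taking the top-ratio experiments first gives patch-clamp session + microarray batch + Raman mapping + flow-cytometry panel + AFM scan for 219 (42 h).
Dropping AFM scan frees 4 h; slotting in confocal imaging (8 h) lifts the total to 224 at 46 h.
Next best is microarray batch + Raman mapping + flow-cytometry panel + AFM scan + crystallography run at 220 (45 h) — short by 4.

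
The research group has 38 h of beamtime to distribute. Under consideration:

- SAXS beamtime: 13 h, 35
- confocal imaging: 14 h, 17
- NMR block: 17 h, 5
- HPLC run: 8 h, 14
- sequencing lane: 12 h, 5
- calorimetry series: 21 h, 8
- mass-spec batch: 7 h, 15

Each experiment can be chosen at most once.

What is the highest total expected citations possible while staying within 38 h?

67

By expected citations per h: SAXS beamtime 2.69, mass-spec batch 2.14, HPLC run 1.75, confocal imaging 1.21 lead.
A density-first pass picks SAXS beamtime + HPLC run + mass-spec batch — 64 at 28 h.
The 8 h tied up in HPLC run is better spent on confocal imaging — total rises to 67 (34 h).
No other feasible combination exceeds 67.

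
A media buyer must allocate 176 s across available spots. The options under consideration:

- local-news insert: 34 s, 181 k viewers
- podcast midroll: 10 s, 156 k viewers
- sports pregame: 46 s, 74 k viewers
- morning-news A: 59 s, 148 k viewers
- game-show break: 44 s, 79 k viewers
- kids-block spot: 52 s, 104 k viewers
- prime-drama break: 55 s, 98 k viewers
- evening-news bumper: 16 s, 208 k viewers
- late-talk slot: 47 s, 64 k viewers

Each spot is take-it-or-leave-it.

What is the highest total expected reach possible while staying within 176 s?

797

Taking local-news insert + podcast midroll + morning-news A + kids-block spot + evening-news bumper: 171 s used, 797 in expected reach.
Next best is local-news insert + podcast midroll + morning-news A + prime-drama break + evening-news bumper at 791 (174 s) — short by 6.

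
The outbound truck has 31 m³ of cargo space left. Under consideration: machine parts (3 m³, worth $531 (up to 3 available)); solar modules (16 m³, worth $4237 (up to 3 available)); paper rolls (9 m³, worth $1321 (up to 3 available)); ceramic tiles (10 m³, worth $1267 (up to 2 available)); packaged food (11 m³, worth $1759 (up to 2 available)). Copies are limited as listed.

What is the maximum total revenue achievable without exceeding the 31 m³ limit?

6620

Taking the top-ratio shipments first gives 3×machine parts + solar modules for 5830 (25 m³).
Replace machine parts with paper rolls: the trade gains 790 net, giving 6620 at 31 m³.
Nothing else within 31 m³ beats 6620.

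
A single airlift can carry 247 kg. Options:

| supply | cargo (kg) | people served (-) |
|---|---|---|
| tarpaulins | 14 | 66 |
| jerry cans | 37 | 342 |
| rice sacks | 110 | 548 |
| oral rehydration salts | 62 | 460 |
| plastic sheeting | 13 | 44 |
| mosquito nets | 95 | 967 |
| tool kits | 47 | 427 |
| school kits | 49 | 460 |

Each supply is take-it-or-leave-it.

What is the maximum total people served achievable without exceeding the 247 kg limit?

Tarpaulins + jerry cans + mosquito nets + tool kits + school kits uses 242 of the 247 kg and totals 2262.

2262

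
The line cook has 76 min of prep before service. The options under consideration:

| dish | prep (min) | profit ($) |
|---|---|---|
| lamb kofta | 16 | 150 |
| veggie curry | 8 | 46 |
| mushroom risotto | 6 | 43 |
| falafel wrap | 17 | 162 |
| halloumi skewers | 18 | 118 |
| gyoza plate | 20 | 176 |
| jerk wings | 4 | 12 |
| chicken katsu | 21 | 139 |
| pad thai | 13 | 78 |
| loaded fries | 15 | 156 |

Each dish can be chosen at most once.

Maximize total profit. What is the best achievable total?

690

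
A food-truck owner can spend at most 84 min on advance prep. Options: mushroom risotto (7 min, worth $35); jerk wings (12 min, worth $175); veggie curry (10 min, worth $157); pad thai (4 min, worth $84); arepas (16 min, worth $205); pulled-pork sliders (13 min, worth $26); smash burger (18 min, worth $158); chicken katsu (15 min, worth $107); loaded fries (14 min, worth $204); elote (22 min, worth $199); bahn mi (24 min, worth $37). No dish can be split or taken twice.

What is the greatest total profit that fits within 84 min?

1024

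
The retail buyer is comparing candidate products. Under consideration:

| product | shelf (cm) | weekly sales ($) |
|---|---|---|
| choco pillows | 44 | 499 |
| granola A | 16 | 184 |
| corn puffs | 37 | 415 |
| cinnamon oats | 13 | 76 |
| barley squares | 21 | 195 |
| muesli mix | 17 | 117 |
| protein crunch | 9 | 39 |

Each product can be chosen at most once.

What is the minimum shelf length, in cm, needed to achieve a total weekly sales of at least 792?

74

Need the lightest bundle worth ≥ 792.
granola A + corn puffs + barley squares: 794 weekly sales at 74 cm.
Any bundle with less than 74 cm falls short of 792.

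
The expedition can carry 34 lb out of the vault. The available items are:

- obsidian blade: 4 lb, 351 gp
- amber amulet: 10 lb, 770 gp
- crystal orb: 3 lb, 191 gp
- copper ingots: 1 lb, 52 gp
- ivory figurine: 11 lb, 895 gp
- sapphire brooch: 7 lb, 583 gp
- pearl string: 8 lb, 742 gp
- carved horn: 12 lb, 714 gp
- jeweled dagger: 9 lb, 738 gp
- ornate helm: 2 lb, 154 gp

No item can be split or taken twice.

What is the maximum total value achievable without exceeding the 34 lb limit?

2880

Greedy by ratio would take obsidian blade + crystal orb + copper ingots + sapphire brooch + pearl string + jeweled dagger + ornate helm: 34 lb used, total 2811.
The 11 lb tied up in crystal orb and copper ingots and sapphire brooch is better spent on ivory figurine — total rises to 2880 (34 lb).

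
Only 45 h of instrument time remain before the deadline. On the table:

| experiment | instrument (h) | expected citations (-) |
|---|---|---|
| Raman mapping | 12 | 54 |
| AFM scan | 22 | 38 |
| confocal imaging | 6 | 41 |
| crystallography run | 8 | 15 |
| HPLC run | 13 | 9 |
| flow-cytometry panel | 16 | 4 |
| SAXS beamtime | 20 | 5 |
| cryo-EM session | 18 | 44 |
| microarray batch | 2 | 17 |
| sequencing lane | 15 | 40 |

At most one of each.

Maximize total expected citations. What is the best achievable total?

By expected citations per h: microarray batch 8.50, confocal imaging 6.83, Raman mapping 4.50, sequencing lane 2.67 lead.
Raman mapping + confocal imaging + crystallography run + microarray batch + sequencing lane uses 43 of the 45 h and totals 167.

167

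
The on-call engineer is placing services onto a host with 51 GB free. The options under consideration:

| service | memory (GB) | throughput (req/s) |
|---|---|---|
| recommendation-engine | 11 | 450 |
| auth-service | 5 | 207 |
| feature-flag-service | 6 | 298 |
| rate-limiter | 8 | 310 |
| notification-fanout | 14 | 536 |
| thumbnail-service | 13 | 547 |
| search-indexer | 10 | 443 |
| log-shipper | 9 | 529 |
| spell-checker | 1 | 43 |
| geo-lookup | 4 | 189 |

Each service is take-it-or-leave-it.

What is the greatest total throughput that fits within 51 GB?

2359

Density check — log-shipper 58.78, feature-flag-service 49.67, geo-lookup 47.25, search-indexer 44.30 are the best per GB.
A density-first pass picks auth-service + feature-flag-service + thumbnail-service + search-indexer + log-shipper + spell-checker + geo-lookup — 2256 at 48 GB.
Dropping auth-service frees 5 GB; slotting in rate-limiter (8 GB) lifts the total to 2359 at 51 GB.
Runner-up auth-service + feature-flag-service + rate-limiter + thumbnail-service + search-indexer + log-shipper tops out at 2334.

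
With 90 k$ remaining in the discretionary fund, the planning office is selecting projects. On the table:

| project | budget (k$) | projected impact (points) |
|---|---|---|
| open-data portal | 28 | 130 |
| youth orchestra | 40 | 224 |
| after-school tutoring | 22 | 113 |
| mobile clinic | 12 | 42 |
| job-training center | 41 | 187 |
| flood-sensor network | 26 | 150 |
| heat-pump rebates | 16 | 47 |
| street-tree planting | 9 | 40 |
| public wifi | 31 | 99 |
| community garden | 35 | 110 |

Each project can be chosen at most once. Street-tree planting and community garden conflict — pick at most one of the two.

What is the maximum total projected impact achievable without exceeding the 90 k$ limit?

487

The ratio ordering already packs tightly: youth orchestra + after-school tutoring + flood-sensor network, 88 k$, 487.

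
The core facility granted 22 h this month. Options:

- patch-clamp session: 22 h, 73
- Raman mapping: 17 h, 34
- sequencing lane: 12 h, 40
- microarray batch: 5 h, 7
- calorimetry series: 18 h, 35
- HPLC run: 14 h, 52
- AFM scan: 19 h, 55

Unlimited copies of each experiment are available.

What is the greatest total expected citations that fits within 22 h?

73

Density check — HPLC run 3.71, sequencing lane 3.33, patch-clamp session 3.32, AFM scan 2.89 are the best per h.
Greedy by ratio would take microarray batch + HPLC run: 19 h used, total 59.
Dropping microarray batch and HPLC run frees 19 h; slotting in patch-clamp session (22 h) lifts the total to 73 at 22 h.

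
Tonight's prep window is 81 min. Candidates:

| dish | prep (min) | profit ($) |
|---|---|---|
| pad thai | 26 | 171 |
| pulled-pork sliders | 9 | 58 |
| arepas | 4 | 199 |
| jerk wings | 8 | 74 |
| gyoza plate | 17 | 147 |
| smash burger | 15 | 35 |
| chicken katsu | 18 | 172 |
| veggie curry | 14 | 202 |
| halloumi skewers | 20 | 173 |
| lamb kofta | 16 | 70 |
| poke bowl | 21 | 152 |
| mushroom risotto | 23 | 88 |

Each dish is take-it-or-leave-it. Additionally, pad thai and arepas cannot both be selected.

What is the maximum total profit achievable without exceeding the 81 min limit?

Taking arepas + jerk wings + gyoza plate + chicken katsu + veggie curry + halloumi skewers: 81 min used, 967 in profit.
An exhaustive check of the 4096 subsets confirms 967.

967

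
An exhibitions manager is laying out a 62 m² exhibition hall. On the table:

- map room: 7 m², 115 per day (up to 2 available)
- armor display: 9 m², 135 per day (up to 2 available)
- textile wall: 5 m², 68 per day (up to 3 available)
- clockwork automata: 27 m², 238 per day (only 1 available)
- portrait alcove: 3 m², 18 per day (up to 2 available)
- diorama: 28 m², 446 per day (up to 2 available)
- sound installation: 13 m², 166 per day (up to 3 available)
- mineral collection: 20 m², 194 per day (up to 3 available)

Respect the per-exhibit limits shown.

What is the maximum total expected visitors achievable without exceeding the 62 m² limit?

960

Greedy by ratio would take 2×map room + 2×armor display + diorama: 60 m² used, total 946.
The 32 m² tied up in 2×map room and 2×armor display is better spent on textile wall + diorama — total rises to 960 (61 m²).
Nothing else within 62 m² beats 960.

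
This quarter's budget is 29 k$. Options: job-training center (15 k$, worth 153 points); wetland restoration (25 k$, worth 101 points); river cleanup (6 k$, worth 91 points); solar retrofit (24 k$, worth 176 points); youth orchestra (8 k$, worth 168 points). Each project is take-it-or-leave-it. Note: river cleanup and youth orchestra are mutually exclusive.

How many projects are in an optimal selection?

2

The maximum projected impact within 29 k$ is 321.
job-training center + youth orchestra hits 321 at 23 k$.
All optima have 2 projects.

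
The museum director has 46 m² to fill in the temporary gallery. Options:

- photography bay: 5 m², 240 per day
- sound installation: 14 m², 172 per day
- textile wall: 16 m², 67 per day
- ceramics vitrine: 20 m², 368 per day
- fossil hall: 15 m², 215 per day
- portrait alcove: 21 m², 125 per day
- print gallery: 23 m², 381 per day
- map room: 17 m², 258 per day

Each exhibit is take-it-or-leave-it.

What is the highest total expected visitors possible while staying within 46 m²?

879

Filling by ratio: photography bay + ceramics vitrine + map room for 866, with 4 m² left unused.
The 20 m² tied up in ceramics vitrine is better spent on print gallery — total rises to 879 (45 m²).
The closest alternative, photography bay + ceramics vitrine + map room, reaches only 866.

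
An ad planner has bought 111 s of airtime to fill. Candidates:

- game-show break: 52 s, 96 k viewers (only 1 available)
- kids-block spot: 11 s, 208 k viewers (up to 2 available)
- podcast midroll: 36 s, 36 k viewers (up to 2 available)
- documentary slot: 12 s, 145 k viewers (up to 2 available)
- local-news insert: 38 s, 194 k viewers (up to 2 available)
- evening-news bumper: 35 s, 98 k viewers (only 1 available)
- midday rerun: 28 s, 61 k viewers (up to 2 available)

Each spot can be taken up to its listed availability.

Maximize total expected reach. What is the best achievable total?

By expected reach per s: kids-block spot 18.91, documentary slot 12.08, local-news insert 5.11, evening-news bumper 2.80 lead.
Filling by ratio: 2×kids-block spot + 2×documentary slot + local-news insert for 900, with 27 s left unused.
Replace documentary slot with local-news insert: the trade gains 49 net, giving 949 at 110 s.

949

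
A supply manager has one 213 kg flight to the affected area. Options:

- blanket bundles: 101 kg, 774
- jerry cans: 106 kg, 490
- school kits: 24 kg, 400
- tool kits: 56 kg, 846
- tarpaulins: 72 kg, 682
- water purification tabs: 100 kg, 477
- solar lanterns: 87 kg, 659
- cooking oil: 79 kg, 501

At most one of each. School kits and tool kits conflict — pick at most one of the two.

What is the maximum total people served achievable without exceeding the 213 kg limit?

Tool kits + tarpaulins + cooking oil uses 207 of the 213 kg and totals 2029.

2029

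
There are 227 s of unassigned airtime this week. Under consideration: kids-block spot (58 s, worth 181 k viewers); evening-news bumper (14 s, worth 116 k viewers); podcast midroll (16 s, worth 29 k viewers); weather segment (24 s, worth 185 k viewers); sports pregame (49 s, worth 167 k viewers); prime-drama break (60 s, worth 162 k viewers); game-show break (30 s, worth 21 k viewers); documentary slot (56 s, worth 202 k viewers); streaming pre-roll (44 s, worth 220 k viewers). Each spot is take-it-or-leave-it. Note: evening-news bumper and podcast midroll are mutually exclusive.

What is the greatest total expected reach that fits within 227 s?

Best packing: kids-block spot + evening-news bumper + weather segment + game-show break + documentary slot + streaming pre-roll — 226 s, 925 total.
Runner-up evening-news bumper + weather segment + sports pregame + game-show break + documentary slot + streaming pre-roll tops out at 911.

925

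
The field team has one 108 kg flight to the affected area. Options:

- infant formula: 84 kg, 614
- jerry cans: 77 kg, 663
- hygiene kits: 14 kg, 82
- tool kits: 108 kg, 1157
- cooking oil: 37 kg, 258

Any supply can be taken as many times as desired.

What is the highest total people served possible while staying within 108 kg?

1157

Density check — tool kits 10.71, jerry cans 8.61, infant formula 7.31, cooking oil 6.97 are the best per kg.
The ratio ordering already packs tightly: tool kits, 108 kg, 1157.
That's the maximum — no swap from here does better than 1157.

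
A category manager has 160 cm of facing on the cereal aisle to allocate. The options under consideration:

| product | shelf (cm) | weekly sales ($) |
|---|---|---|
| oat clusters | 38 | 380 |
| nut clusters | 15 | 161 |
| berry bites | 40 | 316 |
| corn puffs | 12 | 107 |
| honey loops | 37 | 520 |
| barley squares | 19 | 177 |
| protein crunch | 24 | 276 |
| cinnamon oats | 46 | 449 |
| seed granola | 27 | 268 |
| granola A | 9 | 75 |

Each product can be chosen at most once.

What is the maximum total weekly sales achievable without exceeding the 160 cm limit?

Ranking by ratio (weekly sales/cm): honey loops 14.05, protein crunch 11.50, nut clusters 10.73, oat clusters 10.00.
Greedy by ratio would take oat clusters + nut clusters + honey loops + barley squares + protein crunch + seed granola: 160 cm used, total 1782.
The 46 cm tied up in barley squares and seed granola is better spent on cinnamon oats — total rises to 1786 (160 cm).

1786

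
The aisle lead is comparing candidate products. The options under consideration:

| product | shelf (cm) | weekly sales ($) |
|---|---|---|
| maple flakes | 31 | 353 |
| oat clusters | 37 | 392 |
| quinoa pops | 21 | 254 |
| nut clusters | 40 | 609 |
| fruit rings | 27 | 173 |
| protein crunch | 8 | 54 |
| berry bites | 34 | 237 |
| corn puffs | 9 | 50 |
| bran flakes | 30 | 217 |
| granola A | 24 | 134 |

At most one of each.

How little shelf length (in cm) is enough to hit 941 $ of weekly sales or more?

71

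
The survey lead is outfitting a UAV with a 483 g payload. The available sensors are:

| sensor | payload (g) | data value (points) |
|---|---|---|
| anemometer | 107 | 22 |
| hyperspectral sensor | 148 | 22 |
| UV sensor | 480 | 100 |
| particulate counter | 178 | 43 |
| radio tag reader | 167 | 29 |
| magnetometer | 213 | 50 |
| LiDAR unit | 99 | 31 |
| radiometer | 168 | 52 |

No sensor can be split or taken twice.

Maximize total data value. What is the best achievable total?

Density check — LiDAR unit 0.31, radiometer 0.31, particulate counter 0.24, magnetometer 0.23 are the best per g.
Filling by ratio: particulate counter + LiDAR unit + radiometer for 126, with 38 g left unused.
Replace particulate counter with magnetometer: the trade gains 7 net, giving 133 at 480 g.
An exhaustive check of the 256 subsets confirms 133.

133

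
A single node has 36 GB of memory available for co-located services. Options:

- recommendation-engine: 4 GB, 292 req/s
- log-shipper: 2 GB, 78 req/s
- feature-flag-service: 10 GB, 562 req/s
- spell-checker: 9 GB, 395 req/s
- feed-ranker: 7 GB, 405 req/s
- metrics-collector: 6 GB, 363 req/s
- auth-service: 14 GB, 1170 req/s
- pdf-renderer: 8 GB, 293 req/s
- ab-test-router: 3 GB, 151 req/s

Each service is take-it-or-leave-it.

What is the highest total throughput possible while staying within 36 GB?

A density-first pass picks recommendation-engine + log-shipper + feed-ranker + metrics-collector + auth-service + ab-test-router — 2459 at 36 GB.
Dropping feed-ranker and ab-test-router frees 10 GB; slotting in feature-flag-service (10 GB) lifts the total to 2465 at 36 GB.
The closest alternative, recommendation-engine + log-shipper + feed-ranker + metrics-collector + auth-service + ab-test-router, reaches only 2459.

2465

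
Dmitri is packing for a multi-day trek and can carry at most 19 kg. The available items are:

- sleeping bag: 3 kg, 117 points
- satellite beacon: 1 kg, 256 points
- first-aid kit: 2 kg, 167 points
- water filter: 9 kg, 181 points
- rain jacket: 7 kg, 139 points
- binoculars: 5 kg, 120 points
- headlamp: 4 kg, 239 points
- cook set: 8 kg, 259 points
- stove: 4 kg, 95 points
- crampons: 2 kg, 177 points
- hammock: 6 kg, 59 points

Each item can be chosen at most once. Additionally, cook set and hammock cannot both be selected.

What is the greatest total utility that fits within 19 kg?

1098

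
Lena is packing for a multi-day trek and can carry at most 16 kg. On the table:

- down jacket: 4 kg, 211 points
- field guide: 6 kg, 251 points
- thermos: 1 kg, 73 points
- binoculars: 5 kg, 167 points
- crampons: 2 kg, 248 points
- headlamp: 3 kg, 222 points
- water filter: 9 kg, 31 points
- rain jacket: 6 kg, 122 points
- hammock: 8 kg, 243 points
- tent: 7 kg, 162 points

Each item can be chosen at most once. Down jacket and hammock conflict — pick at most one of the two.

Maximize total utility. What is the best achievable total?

Best packing: down jacket + field guide + thermos + crampons + headlamp — 16 kg, 1005 total.
Runner-up down jacket + field guide + crampons + headlamp tops out at 932.

1005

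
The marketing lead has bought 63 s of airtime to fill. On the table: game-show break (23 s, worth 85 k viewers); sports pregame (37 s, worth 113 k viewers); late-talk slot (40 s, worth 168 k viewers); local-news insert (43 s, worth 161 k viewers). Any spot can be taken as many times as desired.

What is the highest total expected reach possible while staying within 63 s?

253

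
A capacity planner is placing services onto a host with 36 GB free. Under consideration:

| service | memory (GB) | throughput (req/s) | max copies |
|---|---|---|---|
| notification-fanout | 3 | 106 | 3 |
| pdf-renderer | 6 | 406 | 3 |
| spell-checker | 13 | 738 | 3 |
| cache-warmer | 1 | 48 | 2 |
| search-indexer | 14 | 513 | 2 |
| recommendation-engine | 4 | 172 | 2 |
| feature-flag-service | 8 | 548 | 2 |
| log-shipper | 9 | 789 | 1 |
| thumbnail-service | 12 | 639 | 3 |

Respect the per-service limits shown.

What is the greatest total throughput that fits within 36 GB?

2603

Density check — log-shipper 87.67, feature-flag-service 68.50, pdf-renderer 67.67, spell-checker 56.77 are the best per GB.
Taking the top-ratio services first gives notification-fanout + pdf-renderer + 2×cache-warmer + 2×feature-flag-service + log-shipper for 2493 (36 GB).
Dropping notification-fanout and cache-warmer and feature-flag-service frees 12 GB; slotting in 2×pdf-renderer (12 GB) lifts the total to 2603 at 36 GB.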